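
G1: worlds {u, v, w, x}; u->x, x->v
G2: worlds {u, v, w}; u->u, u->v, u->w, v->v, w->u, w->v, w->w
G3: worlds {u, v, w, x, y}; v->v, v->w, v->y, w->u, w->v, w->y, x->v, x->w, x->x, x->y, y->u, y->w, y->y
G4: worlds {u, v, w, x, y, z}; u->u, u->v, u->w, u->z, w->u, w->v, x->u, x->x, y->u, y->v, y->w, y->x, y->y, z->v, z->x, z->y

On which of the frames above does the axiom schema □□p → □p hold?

This is the axiom for density; its first-order frame correspondent is ∀x ∀y (Rxy → ∃z (Rxz ∧ Rzy)).
G1: fails — Rxv but no z with Rxz and Rzv.
G2: condition met.
G3: condition met.
G4: condition met.

G2, G3, G4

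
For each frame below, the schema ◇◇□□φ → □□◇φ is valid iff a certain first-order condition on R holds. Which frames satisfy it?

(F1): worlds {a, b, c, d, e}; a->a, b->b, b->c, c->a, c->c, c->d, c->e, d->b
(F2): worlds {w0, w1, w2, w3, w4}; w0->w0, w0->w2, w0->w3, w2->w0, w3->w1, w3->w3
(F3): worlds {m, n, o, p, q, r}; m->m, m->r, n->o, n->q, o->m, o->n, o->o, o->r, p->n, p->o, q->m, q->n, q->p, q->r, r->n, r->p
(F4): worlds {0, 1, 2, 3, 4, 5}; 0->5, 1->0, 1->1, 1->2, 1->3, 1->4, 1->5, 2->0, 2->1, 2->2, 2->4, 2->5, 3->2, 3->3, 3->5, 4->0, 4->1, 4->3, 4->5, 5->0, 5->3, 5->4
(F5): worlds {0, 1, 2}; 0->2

The schema corresponds to a generalized confluence (Geach) condition: ∀x ∀y ∀z ((xR²y ∧ xR²z) → ∃w (yR²w ∧ zRw)).
(F1): fails — bR²a, bR²b but no w with aR²w and bRw.
(F2): fails — w0R²w0, w0R²w1 but no w with w0R²w and w1Rw.
(F3): fails — mR²m, mR²n but no w with mR²w and nRw.
(F4): fails — 0R²0, 0R²0 but no w with 0R²w and 0Rw.
(F5): condition met.

(F5)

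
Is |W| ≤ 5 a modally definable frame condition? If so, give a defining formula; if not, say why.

No

If a class were modally definable it would be closed under disjoint unions (Goldblatt–Thomason).
Any modal formula valid on each of 6 disjoint one-world frames is valid on their disjoint union (validity is preserved under disjoint unions). Each one-world frame has |W|=1≤5, but the union has |W|=6.
So the class is not modally definable.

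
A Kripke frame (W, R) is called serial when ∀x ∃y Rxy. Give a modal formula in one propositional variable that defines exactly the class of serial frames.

The condition is seriality. The D schema □p → ◇p defines it.
Suppose □p→◇p is valid. At any x set V(p)=W. Then □p at x, so ◇p at x, so x has a successor.

□p → ◇p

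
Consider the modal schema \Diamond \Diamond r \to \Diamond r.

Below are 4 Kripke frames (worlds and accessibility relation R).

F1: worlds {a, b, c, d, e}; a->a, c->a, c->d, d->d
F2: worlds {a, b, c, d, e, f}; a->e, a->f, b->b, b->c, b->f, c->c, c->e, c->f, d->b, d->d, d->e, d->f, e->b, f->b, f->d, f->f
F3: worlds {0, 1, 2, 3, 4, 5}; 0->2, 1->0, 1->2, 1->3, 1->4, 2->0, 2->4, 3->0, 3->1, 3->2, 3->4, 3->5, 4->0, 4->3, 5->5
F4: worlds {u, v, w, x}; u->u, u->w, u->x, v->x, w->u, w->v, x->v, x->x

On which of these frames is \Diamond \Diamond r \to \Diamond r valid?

F1

This is the axiom for transitivity; its first-order frame correspondent is \forall x \forall y \forall z (Rxy \wedge Ryz \to Rxz).
F1: condition met.
F2: fails — Rbc and Rce but not Rbe.
F3: fails — R34 and R43 but not R33.
F4: fails — Rwu and Ruw but not Rww.
Valid on: F1.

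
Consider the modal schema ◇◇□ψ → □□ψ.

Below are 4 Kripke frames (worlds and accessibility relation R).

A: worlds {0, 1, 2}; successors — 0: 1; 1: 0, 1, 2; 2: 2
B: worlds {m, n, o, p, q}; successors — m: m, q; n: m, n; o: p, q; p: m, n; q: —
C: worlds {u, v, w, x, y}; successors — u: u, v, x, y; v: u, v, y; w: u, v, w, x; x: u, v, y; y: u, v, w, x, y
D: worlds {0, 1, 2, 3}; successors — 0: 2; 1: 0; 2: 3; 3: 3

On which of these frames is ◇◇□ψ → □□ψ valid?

none

This is the axiom for a generalized confluence (Geach) condition; its first-order frame correspondent is ∀x ∀y ∀z ((xR²y ∧ xR²z) → ∃w (yRw ∧ z = w)).
A: fails — 0R²0, 0R²0 but no w with 0Rw and 0=w.
B: fails — mR²q, mR²m but no w with qRw and m=w.
C: fails — uR²u, uR²w but no t with uRt and w=t.
D: fails — 1R²2, 1R²2 but no w with 2Rw and 2=w.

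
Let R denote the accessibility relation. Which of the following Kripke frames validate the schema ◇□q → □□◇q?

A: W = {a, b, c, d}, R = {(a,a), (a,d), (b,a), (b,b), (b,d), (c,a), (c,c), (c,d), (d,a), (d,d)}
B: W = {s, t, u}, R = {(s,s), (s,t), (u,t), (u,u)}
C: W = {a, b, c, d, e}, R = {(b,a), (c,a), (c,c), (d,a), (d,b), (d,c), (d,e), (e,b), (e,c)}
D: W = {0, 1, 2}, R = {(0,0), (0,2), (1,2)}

A

This is the axiom for a generalized confluence (Geach) condition; its first-order frame correspondent is ∀x ∀y ∀z ((xRy ∧ xR²z) → ∃w (yRw ∧ zRw)).
A: satisfies the condition.
B: fails — sRs, sR²t but no w with sRw and tRw.
C: fails — cRa, cR²a but no w with aRw and aRw.
D: fails — 0R0, 0R²2 but no w with 0Rw and 2Rw.
Valid on: A.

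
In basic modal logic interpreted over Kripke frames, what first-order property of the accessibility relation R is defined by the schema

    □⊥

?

emptiness of R

This is the Ver axiom.
Its frame correspondent is emptiness of R — ∀x ∀y ¬Rxy.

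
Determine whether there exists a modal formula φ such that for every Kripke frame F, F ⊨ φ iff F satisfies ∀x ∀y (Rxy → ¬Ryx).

Modal frame validity is preserved under surjective bounded morphisms.
The 5-cycle (worlds 0,1,2,3,4 with 0→1→2→3→4→0) is asymmetric. Mapping every world to a single reflexive point • is a surjective bounded morphism, and the reflexive point is not asymmetric (R•• but asymmetry requires ¬R••).
So no modal formula (or set of formulas) defines exactly the asymmetric frames.

Not definable by any modal formula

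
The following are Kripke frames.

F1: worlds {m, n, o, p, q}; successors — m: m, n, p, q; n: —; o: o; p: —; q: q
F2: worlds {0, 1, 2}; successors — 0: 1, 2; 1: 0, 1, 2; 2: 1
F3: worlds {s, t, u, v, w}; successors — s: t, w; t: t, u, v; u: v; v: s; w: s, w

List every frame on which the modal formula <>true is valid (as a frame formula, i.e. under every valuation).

The schema corresponds to seriality: forall x exists y Rxy.
F1: fails — world n has no successor.
F2: ✓.
F3: ✓.
Valid on: F2, F3.

F2, F3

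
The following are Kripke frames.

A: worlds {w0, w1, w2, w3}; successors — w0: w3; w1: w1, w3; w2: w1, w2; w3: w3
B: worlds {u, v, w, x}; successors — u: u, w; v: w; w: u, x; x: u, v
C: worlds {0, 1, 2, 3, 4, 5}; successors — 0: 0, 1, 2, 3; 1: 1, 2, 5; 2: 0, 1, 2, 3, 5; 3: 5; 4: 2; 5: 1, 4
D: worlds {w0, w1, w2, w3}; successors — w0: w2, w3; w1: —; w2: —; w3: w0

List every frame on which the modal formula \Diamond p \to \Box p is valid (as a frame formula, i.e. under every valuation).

Frame correspondent (Sahlqvist): \forall x \forall y \forall z (Rxy \wedge Rxz \to y = z) — i.e. partial functionality.
A: fails — w1 sees both w1 and w3.
B: fails — u sees both u and w.
C: fails — 0 sees both 0 and 1.
D: fails — w0 sees both w2 and w3.
Valid on no frame.

none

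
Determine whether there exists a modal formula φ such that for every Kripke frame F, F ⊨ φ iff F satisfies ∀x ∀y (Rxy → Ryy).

Definable; □(□q → q) defines it

The condition is shift-reflexivity. A defining modal formula is □(□q → q).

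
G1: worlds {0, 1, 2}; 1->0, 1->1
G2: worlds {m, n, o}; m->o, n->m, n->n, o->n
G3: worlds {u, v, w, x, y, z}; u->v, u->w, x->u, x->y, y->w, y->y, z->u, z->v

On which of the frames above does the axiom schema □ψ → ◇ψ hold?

Frame correspondent (Sahlqvist): ∀x ∃y Rxy — i.e. seriality.
G1: fails — world 0 has no successor.
G2: holds.
G3: fails — world v has no successor.

G2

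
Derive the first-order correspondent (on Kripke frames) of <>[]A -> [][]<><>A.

forall x forall y forall z ((xRy & x R^2 z) -> exists w (yRw & z R^2 w))

This is a Sahlqvist (Geach-type) schema ◇^1□^1A → □^2◇^2A.
First-order correspondent: forall x forall y forall z ((xRy & x R^2 z) -> exists w (yRw & z R^2 w)).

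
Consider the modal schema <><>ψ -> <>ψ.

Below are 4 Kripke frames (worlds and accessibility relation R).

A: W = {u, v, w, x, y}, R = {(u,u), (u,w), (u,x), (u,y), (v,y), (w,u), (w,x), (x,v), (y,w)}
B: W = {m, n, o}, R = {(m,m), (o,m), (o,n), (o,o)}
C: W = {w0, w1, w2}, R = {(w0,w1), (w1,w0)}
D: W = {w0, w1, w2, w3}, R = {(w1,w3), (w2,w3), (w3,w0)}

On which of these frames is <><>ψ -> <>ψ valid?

B

This is the axiom for transitivity; its first-order frame correspondent is forall x forall y forall z (Rxy & Ryz -> Rxz).
A: fails — Rwu and Ruw but not Rww.
B: ✓.
C: fails — Rw0w1 and Rw1w0 but not Rw0w0.
D: fails — Rw1w3 and Rw3w0 but not Rw1w0.
Valid on: B.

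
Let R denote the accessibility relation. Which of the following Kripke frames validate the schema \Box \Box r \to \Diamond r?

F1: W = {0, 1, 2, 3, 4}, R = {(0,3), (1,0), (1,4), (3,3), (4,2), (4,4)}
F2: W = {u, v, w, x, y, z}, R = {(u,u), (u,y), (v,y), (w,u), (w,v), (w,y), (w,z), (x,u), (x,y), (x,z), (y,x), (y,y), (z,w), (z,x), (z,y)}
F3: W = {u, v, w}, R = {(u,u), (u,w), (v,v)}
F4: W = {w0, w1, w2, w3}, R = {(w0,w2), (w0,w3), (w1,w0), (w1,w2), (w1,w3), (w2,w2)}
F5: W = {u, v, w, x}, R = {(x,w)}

This is the axiom for a generalized confluence (Geach) condition; its first-order frame correspondent is \forall x \exists w (x R^2 w \wedge xRw).
F1: fails — at 2 but no w with 2R²w and 2Rw.
F2: satisfies the condition.
F3: fails — at w but no t with wR²t and wRt.
F4: fails — at w3 but no w with w3R²w and w3Rw.
F5: fails — at u but no t with uR²t and uRt.
Valid on: F2.

F2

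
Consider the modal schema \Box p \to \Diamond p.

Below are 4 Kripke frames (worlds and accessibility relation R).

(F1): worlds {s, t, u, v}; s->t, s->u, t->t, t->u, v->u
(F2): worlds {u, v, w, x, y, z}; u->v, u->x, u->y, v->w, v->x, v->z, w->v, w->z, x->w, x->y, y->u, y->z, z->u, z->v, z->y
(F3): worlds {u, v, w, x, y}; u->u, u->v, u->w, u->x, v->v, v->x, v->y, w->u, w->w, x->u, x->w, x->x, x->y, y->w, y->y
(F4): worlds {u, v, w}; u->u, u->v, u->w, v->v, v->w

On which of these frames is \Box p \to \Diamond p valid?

Frame correspondent (Sahlqvist): \forall x \exists y Rxy — i.e. seriality.
(F1): fails — world u has no successor.
(F2): condition met.
(F3): condition met.
(F4): fails — world w has no successor.

(F2), (F3)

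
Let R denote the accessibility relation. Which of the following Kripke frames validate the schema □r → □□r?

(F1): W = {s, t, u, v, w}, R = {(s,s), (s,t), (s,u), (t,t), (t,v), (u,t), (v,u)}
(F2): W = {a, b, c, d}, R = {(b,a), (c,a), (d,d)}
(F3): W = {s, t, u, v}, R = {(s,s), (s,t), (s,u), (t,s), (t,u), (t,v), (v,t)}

(F2)

This is the axiom for transitivity; its first-order frame correspondent is ∀x ∀y ∀z (Rxy ∧ Ryz → Rxz).
(F1): fails — Rtv and Rvu but not Rtu.
(F2): holds.
(F3): fails — Rtv and Rvt but not Rtt.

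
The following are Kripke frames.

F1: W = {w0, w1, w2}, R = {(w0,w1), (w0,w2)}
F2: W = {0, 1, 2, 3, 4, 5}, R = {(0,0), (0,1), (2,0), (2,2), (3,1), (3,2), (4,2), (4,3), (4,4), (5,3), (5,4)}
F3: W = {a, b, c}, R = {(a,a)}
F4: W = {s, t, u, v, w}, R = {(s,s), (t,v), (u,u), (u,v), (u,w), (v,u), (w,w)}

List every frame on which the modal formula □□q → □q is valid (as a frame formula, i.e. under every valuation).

This is the axiom for density; its first-order frame correspondent is ∀x ∀y (Rxy → ∃z (Rxz ∧ Rzy)).
F1: fails — Rw0w1 but no z with Rw0z and Rzw1.
F2: fails — R31 but no z with R3z and Rz1.
F3: holds.
F4: fails — Rtv but no z with Rtz and Rzv.

F3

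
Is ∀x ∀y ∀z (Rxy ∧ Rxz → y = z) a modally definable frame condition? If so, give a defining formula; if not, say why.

The condition is partial functionality. A defining modal formula is ◇p → □p.

Yes — defined by ◇p → □p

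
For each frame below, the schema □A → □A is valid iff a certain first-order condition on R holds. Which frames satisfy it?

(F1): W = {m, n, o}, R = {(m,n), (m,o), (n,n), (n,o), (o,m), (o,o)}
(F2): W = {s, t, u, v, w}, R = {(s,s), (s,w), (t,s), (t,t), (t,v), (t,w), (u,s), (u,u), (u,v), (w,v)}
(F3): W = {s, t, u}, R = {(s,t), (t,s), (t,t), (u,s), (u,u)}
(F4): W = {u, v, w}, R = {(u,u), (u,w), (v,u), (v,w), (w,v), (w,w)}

(F1), (F2), (F3), (F4)

This is the axiom for a generalized confluence (Geach) condition; its first-order frame correspondent is ∀x ∀z (xRz → ∃w (xRw ∧ z = w)).
(F1): holds.
(F2): holds.
(F3): holds.
(F4): holds.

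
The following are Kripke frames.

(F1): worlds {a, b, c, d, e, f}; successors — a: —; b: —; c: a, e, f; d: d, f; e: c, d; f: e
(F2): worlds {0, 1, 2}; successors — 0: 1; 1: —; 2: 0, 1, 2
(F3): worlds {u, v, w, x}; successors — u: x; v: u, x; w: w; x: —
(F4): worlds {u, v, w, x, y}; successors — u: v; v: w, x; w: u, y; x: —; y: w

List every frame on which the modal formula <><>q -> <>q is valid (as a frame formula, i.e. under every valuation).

Frame correspondent (Sahlqvist): forall x forall y forall z (Rxy & Ryz -> Rxz) — i.e. transitivity.
(F1): fails — Rdf and Rfe but not Rde.
(F2): satisfies the condition.
(F3): satisfies the condition.
(F4): fails — Ruv and Rvw but not Ruw.
Valid on: (F2), (F3).

(F2), (F3)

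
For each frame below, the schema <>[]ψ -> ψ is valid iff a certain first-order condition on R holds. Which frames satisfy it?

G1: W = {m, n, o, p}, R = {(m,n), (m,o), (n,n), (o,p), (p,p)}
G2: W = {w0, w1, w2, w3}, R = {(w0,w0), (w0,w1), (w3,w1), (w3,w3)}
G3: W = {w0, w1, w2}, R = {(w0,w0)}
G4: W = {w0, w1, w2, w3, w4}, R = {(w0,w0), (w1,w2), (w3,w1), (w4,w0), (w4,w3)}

G3

This is the axiom for symmetry; its first-order frame correspondent is forall x forall y (Rxy -> Ryx).
G1: fails — Rop but not Rpo.
G2: fails — Rw0w1 but not Rw1w0.
G3: ✓.
G4: fails — Rw1w2 but not Rw2w1.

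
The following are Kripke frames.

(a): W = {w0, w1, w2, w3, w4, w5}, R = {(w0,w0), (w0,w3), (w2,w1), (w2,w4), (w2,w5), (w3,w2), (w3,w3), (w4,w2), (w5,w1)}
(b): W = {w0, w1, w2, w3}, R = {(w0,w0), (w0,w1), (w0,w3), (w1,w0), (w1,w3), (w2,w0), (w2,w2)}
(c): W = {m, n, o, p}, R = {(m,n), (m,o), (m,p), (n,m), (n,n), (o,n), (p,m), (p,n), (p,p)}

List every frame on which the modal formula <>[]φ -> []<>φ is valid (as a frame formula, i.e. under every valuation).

(c)

This is the axiom for convergence; its first-order frame correspondent is forall x forall y forall z (Rxy & Rxz -> exists w (Ryw & Rzw)).
(a): fails — Rw2w4 and Rw2w5 but w4 and w5 have no common successor.
(b): fails — Rw0w1 and Rw0w3 but w1 and w3 have no common successor.
(c): holds.
Valid on: (c).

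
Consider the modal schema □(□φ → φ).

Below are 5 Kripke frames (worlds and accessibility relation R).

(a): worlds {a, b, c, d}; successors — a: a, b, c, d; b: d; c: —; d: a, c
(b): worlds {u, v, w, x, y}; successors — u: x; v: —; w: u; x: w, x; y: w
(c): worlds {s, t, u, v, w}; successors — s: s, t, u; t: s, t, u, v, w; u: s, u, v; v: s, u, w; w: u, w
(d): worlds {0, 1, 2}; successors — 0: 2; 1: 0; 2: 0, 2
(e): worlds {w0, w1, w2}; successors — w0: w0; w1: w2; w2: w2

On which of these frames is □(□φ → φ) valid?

The schema corresponds to shift-reflexivity: ∀x ∀y (Rxy → Ryy).
(a): fails — Rdc but not Rcc.
(b): fails — Rxw but not Rww.
(c): fails — Ruv but not Rvv.
(d): fails — R10 but not R00.
(e): condition met.

(e)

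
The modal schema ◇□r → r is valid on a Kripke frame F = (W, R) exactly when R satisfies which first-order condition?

symmetry

This is frame-equivalent to r → □◇r (substitute ¬r for r and contrapose).
Suppose r→□◇r is valid. Take Rxy and set V(r)={x}. Then r at x, so □◇r at x, so ◇r at y, so some z with Ryz has r; z=x, i.e. Ryx.
Conversely, any frame satisfying ∀x ∀y (Rxy → Ryx) validates the schema.
So the correspondent is symmetry.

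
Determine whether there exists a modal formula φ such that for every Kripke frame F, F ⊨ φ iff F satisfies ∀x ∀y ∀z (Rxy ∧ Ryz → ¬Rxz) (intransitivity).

No — not modally definable

If a class were modally definable it would be closed under surjective bounded morphisms (Goldblatt–Thomason).
The 5-cycle (worlds 0,1,2,3,4 with 0→1→2→3→4→0) is intransitive. Mapping every world to a single reflexive point • is a surjective bounded morphism; the reflexive point is not intransitive (R••∧R•• but R••).
So the class is not modally definable.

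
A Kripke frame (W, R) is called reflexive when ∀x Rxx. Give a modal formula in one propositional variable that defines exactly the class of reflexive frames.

A defining formula is □q → q (the T axiom).
Suppose □q→q is valid. At any x set V(q)={w : Rxw}. Then □q holds at x, so q holds at x, i.e. Rxx.

□q → q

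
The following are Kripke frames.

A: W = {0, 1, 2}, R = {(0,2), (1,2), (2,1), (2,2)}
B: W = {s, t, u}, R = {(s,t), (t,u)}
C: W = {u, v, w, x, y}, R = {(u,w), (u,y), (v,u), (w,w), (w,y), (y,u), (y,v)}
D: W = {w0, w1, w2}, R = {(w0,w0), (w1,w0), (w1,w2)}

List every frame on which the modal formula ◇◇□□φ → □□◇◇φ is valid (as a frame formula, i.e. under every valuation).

A, C, D

The schema corresponds to a generalized confluence (Geach) condition: ∀x ∀y ∀z ((xR²y ∧ xR²z) → ∃w (yR²w ∧ zR²w)).
A: condition met.
B: fails — sR²u, sR²u but no w with uR²w and uR²w.
C: condition met.
D: condition met.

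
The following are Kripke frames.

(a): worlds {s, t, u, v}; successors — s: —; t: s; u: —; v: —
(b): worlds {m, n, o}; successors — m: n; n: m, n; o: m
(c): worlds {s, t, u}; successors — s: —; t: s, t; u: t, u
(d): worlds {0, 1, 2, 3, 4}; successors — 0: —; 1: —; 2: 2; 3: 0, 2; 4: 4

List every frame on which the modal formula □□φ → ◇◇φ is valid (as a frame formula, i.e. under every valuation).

(b)

The schema corresponds to a generalized confluence (Geach) condition: ∀x ∃w (xR²w ∧ xR²w).
(a): fails — at s but no w with sR²w and sR²w.
(b): ✓.
(c): fails — at s but no w with sR²w and sR²w.
(d): fails — at 0 but no w with 0R²w and 0R²w.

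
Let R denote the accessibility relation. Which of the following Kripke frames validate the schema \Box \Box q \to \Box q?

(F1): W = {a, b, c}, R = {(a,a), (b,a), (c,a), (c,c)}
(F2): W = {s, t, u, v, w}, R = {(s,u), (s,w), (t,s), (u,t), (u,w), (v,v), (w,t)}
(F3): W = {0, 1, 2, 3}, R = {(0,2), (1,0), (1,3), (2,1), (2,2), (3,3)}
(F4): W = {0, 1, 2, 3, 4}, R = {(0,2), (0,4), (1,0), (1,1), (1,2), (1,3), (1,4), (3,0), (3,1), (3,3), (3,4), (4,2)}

The schema corresponds to density: \forall x \forall y (Rxy \to \exists z (Rxz \wedge Rzy)).
(F1): ✓.
(F2): fails — Rwt but no z with Rwz and Rzt.
(F3): fails — R10 but no z with R1z and Rz0.
(F4): fails — R04 but no z with R0z and Rz4.
Valid on: (F1).

(F1)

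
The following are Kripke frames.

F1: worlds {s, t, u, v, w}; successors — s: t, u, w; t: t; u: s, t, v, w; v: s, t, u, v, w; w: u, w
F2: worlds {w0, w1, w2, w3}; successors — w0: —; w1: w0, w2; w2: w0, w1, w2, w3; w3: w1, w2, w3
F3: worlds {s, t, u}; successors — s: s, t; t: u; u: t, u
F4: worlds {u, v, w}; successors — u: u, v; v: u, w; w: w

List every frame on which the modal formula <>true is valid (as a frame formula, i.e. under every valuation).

This is the axiom for seriality; its first-order frame correspondent is forall x exists y Rxy.
F1: satisfies the condition.
F2: fails — world w0 has no successor.
F3: satisfies the condition.
F4: satisfies the condition.
Valid on: F1, F3, F4.

F1, F3, F4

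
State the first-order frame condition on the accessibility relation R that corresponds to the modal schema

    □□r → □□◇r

This is a Sahlqvist (Geach-type) schema ◇^0□^2r → □^2◇^1r.
Minimal-valuation argument: fix x; take any y with xR^0y and any z with xR^2z. Set V(r) to the set of worlds R-reachable from y in exactly 2 steps. Then □^2r holds at y, so the antecedent holds at x; validity forces ◇^1r at z, giving a w with zR^1w and yR^2w.
First-order correspondent: ∀x ∀z (xR²z → ∃w (xR²w ∧ zRw)).

∀x ∀z (xR²z → ∃w (xR²w ∧ zRw))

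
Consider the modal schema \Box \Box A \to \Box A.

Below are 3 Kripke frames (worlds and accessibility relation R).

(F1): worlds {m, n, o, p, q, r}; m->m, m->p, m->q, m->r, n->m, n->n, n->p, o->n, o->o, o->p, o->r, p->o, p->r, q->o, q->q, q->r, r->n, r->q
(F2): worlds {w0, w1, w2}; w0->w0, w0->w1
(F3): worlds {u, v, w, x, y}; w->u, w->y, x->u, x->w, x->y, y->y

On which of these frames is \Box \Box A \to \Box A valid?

This is the axiom for density; its first-order frame correspondent is \forall x \forall y (Rxy \to \exists z (Rxz \wedge Rzy)).
(F1): satisfies the condition.
(F2): satisfies the condition.
(F3): fails — Rxw but no z with Rxz and Rzw.
Valid on: (F1), (F2).

(F1), (F2)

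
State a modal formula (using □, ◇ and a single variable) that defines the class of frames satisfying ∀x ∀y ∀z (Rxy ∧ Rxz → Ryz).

The condition is the Euclidean property. The 5 schema ◇r → □◇r defines it.
Suppose ◇r→□◇r is valid. Take Rxy, Rxz and set V(r)={y}. Then ◇r at x, so □◇r at x, so ◇r at z, so some w with Rzw has r; w=y, i.e. Rzy. By symmetry of the argument, Ryz.

◇r → □◇r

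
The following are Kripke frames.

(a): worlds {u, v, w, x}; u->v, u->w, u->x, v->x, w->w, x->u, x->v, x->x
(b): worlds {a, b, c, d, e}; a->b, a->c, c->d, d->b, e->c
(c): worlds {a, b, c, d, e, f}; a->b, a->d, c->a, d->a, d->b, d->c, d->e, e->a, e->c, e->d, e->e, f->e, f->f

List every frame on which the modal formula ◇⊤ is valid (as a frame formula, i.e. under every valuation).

The schema corresponds to seriality: ∀x ∃y Rxy.
(a): satisfies the condition.
(b): fails — world b has no successor.
(c): fails — world b has no successor.

(a)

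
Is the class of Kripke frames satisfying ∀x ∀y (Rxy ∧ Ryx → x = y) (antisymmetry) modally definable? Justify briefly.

Not modally definable

Any modally definable frame class is closed under surjective bounded morphisms.
The 6-cycle (worlds w0,w1,w2,w3,w4,w5 with w0→w1→w2→w3→w4→w5→w0) is antisymmetric. Sending even-indexed worlds to a and odd-indexed worlds to b is a surjective bounded morphism onto the two-world frame with a↔b, which is not antisymmetric.
Hence antisymmetry is not modally definable.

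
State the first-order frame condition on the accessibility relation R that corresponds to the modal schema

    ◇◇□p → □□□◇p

∀x ∀y ∀z ((xR²y ∧ xR³z) → ∃w (yRw ∧ zRw))

This is a Sahlqvist (Geach-type) schema ◇^2□^1p → □^3◇^1p.
Minimal-valuation argument: fix x; take any y with xR^2y and any z with xR^3z. Set V(p) to the set of worlds R-reachable from y in exactly 1 step. Then □^1p holds at y, so the antecedent holds at x; validity forces ◇^1p at z, giving a w with zR^1w and yR^1w.
First-order correspondent: ∀x ∀y ∀z ((xR²y ∧ xR³z) → ∃w (yRw ∧ zRw)).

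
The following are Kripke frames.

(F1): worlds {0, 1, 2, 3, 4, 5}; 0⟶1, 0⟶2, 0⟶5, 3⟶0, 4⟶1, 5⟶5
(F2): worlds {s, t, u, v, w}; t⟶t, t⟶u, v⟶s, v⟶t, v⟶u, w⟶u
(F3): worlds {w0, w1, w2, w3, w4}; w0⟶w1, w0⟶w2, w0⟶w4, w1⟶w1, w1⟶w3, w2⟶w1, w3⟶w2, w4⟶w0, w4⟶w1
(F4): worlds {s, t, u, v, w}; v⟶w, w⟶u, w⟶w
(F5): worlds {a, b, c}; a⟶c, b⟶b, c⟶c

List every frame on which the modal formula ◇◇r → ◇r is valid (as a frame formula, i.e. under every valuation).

(F2), (F5)

The schema corresponds to transitivity: ∀x ∀y ∀z (Rxy ∧ Ryz → Rxz).
(F1): fails — R30 and R02 but not R32.
(F2): condition met.
(F3): fails — Rw0w4 and Rw4w0 but not Rw0w0.
(F4): fails — Rvw and Rwu but not Rvu.
(F5): condition met.
Valid on: (F2), (F5).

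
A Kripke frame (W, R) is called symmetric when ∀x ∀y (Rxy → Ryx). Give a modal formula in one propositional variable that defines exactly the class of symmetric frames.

A defining formula is q → □◇q (the B axiom).
Suppose q→□◇q is valid. Take Rxy and set V(q)={x}. Then q at x, so □◇q at x, so ◇q at y, so some z with Ryz has q; z=x, i.e. Ryx.

q → □◇q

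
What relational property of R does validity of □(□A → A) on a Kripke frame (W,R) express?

Suppose □(□A→A) is valid. Take Rxy and set V(A)={w : Ryw}. Then at y, □A holds; since □(□A→A) at x, □A→A at y, so A at y, i.e. Ryy.

shift-reflexivity: ∀x ∀y (Rxy → Ryy)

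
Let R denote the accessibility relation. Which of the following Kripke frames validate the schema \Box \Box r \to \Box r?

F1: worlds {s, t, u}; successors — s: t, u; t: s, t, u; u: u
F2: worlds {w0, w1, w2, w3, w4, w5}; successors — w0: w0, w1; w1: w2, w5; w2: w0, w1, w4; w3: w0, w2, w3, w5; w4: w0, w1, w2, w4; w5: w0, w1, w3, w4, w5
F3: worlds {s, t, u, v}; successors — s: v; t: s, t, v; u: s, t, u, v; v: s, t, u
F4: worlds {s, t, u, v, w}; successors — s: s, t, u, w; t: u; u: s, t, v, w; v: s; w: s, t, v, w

Frame correspondent (Sahlqvist): \forall x \forall y (Rxy \to \exists z (Rxz \wedge Rzy)) — i.e. density.
F1: holds.
F2: fails — Rw1w2 but no z with Rw1z and Rzw2.
F3: fails — Rsv but no z with Rsz and Rzv.
F4: fails — Rtu but no z with Rtz and Rzu.

F1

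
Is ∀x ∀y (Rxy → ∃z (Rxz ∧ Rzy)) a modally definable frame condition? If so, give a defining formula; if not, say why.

The condition is density. A defining modal formula is □□r → □r.

Yes, by □□r → □r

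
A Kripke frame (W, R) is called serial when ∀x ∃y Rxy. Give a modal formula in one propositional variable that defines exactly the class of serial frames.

A defining formula is □s → ◇s (the D axiom).
Suppose □s→◇s is valid. At any x set V(s)=W. Then □s at x, so ◇s at x, so x has a successor.

□s → ◇s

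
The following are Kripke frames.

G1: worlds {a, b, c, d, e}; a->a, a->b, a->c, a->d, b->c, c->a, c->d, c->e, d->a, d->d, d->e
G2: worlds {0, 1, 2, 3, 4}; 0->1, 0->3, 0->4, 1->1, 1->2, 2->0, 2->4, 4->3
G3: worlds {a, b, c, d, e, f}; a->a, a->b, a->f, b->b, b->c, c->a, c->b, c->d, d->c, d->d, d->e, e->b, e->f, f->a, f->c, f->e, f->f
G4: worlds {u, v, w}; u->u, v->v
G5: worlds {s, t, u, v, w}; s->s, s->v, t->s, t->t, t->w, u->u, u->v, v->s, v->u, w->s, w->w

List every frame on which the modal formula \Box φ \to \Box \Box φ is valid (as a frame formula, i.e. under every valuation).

G4

This is the axiom for transitivity; its first-order frame correspondent is \forall x \forall y \forall z (Rxy \wedge Ryz \to Rxz).
G1: fails — Rbc and Rcd but not Rbd.
G2: fails — R12 and R20 but not R10.
G3: fails — Rbc and Rcd but not Rbd.
G4: ✓.
G5: fails — Ruv and Rvs but not Rus.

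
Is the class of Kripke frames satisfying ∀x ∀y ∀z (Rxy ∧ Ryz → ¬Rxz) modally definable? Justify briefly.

If a class were modally definable it would be closed under surjective bounded morphisms (Goldblatt–Thomason).
The 7-cycle (worlds w0,w1,w2,w3,w4,w5,w6 with w0→w1→w2→w3→w4→w5→w6→w0) is intransitive. Mapping every world to a single reflexive point • is a surjective bounded morphism; the reflexive point is not intransitive (R••∧R•• but R••).
So the class is not modally definable.

Not definable by any modal formula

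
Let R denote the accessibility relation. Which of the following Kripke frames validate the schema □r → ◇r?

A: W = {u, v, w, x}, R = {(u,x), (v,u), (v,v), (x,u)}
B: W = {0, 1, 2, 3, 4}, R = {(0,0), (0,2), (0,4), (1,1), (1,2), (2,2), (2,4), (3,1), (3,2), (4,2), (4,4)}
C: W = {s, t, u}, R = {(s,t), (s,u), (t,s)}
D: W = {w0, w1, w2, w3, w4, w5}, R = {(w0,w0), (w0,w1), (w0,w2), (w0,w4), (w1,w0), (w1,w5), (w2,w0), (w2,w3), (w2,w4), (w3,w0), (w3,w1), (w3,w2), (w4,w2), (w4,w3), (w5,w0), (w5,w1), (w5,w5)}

B, D

Frame correspondent (Sahlqvist): ∀x ∃y Rxy — i.e. seriality.
A: fails — world w has no successor.
B: condition met.
C: fails — world u has no successor.
D: condition met.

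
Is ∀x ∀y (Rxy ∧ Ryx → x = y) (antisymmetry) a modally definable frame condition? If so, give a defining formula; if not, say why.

Any modally definable frame class is closed under surjective bounded morphisms.
The 6-cycle (worlds a,b,c,d,e,f with a→b→c→d→e→f→a) is antisymmetric. Sending even-indexed worlds to a and odd-indexed worlds to b is a surjective bounded morphism onto the two-world frame with a↔b, which is not antisymmetric.
Hence antisymmetry is not modally definable.

Not modally definable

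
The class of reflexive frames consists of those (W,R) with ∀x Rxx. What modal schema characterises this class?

□r → r

A defining formula is □r → r (the T axiom).
Suppose □r→r is valid. At any x set V(r)={w : Rxw}. Then □r holds at x, so r holds at x, i.e. Rxx.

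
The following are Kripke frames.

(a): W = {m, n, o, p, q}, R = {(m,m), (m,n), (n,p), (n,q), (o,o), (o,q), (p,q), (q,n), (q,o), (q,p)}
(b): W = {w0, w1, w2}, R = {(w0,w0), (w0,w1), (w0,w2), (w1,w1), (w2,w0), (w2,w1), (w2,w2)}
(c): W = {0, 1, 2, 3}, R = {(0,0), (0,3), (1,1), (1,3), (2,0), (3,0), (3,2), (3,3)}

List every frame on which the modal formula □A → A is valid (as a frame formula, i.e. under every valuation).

(b)

Frame correspondent (Sahlqvist): ∀x Rxx — i.e. reflexivity.
(a): fails — world n does not see itself.
(b): ✓.
(c): fails — world 2 does not see itself.
Valid on: (b).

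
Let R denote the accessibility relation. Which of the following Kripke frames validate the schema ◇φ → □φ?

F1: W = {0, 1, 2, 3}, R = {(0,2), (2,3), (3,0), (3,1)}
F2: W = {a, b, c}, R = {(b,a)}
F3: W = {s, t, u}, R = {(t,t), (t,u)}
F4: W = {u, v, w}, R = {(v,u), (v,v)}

The schema corresponds to partial functionality: ∀x ∀y ∀z (Rxy ∧ Rxz → y = z).
F1: fails — 3 sees both 0 and 1.
F2: holds.
F3: fails — t sees both t and u.
F4: fails — v sees both u and v.

F2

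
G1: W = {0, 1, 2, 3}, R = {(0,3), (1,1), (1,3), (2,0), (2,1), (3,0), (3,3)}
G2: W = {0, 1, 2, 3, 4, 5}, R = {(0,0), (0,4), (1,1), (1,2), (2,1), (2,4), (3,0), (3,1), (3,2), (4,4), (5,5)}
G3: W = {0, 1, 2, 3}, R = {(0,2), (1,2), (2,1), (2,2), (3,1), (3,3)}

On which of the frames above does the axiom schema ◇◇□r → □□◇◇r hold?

This is the axiom for a generalized confluence (Geach) condition; its first-order frame correspondent is ∀x ∀y ∀z ((xR²y ∧ xR²z) → ∃w (yRw ∧ zR²w)).
G1: holds.
G2: fails — 1R²1, 1R²4 but no w with 1Rw and 4R²w.
G3: holds.
Valid on: G1, G3.

G1, G3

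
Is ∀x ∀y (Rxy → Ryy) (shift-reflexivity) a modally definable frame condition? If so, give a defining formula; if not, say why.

This is a Sahlqvist condition; the T□ axiom □(□p → p) defines it.
Suppose □(□p→p) is valid. Take Rxy and set V(p)={w : Ryw}. Then at y, □p holds; since □(□p→p) at x, □p→p at y, so p at y, i.e. Ryy.

Definable; □(□p → p) defines it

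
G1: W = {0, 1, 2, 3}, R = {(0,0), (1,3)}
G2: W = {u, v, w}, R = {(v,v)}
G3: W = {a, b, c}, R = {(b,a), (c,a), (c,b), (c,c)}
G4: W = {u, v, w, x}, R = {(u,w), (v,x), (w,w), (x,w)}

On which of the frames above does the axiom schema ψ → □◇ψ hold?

This is the axiom for symmetry; its first-order frame correspondent is ∀x ∀y (Rxy → Ryx).
G1: fails — R13 but not R31.
G2: holds.
G3: fails — Rca but not Rac.
G4: fails — Rvx but not Rxv.

G2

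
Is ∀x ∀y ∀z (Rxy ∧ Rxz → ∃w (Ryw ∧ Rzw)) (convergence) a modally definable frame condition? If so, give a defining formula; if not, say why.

This is a Sahlqvist condition; the .2 axiom ◇□r → □◇r defines it.
Suppose ◇□r→□◇r is valid. Take Rxy, Rxz and set V(r)={w : Ryw}. Then □r at y so ◇□r at x, so □◇r at x, so ◇r at z, giving w with Rzw and Ryw.

Yes, by ◇□r → □◇r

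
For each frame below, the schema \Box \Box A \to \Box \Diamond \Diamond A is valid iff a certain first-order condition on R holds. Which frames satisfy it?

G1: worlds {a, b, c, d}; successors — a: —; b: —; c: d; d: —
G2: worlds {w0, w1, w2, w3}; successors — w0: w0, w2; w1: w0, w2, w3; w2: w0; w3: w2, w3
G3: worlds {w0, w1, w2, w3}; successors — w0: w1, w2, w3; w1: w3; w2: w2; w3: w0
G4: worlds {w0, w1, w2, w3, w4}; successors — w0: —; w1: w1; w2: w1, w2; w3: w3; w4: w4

G2, G4

The schema corresponds to a generalized confluence (Geach) condition: \forall x \forall z (xRz \to \exists w (x R^2 w \wedge z R^2 w)).
G1: fails — cRd but no w with cR²w and dR²w.
G2: condition met.
G3: fails — w1Rw3 but no w with w1R²w and w3R²w.
G4: condition met.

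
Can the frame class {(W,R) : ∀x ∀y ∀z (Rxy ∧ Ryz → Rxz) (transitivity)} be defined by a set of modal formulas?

Yes: it is transitivity, defined by the 4 schema □p → □□p.
Suppose □p→□□p is valid. Take Rxy, Ryz and set V(p)={w : Rxw}. Then □p at x, so □□p at x, so □p at y, so p at z, i.e. Rxz.

Definable; □p → □□p defines it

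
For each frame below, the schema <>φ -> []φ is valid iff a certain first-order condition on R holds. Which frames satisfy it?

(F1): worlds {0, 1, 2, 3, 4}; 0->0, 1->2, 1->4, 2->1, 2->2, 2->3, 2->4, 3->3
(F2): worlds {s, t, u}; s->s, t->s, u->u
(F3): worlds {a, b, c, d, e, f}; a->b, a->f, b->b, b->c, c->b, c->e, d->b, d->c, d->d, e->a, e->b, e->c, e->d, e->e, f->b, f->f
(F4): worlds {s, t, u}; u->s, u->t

(F2)

Frame correspondent (Sahlqvist): forall x forall y forall z (Rxy & Rxz -> y = z) — i.e. partial functionality.
(F1): fails — 1 sees both 2 and 4.
(F2): satisfies the condition.
(F3): fails — a sees both b and f.
(F4): fails — u sees both s and t.
Valid on: (F2).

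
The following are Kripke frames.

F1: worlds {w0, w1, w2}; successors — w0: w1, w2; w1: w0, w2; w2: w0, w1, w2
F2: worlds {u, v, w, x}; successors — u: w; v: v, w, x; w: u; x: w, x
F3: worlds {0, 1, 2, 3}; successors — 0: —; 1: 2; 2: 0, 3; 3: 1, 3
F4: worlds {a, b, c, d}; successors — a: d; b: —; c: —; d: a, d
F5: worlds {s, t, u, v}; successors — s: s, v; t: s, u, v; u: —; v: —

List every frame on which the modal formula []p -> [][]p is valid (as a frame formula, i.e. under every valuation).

F5

The schema corresponds to transitivity: forall x forall y forall z (Rxy & Ryz -> Rxz).
F1: fails — Rw1w2 and Rw2w1 but not Rw1w1.
F2: fails — Rxw and Rwu but not Rxu.
F3: fails — R31 and R12 but not R32.
F4: fails — Rad and Rda but not Raa.
F5: condition met.
Valid on: F5.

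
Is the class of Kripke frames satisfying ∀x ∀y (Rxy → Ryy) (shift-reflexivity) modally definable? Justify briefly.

Yes — defined by □(□q → q)

This is a Sahlqvist condition; the T□ axiom □(□q → q) defines it.
Suppose □(□q→q) is valid. Take Rxy and set V(q)={w : Ryw}. Then at y, □q holds; since □(□q→q) at x, □q→q at y, so q at y, i.e. Ryy.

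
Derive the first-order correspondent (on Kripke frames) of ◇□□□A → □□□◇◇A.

This is a Sahlqvist (Geach-type) schema ◇^1□^3A → □^3◇^2A.
Minimal-valuation argument: fix x; take any y with xR^1y and any z with xR^3z. Set V(A) to the set of worlds R-reachable from y in exactly 3 steps. Then □^3A holds at y, so the antecedent holds at x; validity forces ◇^2A at z, giving a w with zR^2w and yR^3w.
First-order correspondent: ∀x ∀y ∀z ((xRy ∧ xR³z) → ∃w (yR³w ∧ zR²w)).

∀x ∀y ∀z ((xRy ∧ xR³z) → ∃w (yR³w ∧ zR²w))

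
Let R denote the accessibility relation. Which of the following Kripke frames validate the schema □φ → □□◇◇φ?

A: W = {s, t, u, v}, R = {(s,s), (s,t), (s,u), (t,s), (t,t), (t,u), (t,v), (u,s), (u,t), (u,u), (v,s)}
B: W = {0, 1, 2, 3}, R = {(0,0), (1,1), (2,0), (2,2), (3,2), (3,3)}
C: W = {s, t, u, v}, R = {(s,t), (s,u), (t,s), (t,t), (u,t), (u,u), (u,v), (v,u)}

This is the axiom for a generalized confluence (Geach) condition; its first-order frame correspondent is ∀x ∀z (xR²z → ∃w (xRw ∧ zR²w)).
A: condition met.
B: fails — 3R²0 but no w with 3Rw and 0R²w.
C: condition met.

A, C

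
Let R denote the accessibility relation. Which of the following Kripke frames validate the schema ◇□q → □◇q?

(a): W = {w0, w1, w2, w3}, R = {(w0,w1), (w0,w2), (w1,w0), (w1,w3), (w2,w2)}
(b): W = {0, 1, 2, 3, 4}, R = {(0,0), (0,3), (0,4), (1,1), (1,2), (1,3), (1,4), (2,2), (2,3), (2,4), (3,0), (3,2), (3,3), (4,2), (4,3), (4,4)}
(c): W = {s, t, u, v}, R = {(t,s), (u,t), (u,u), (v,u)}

Frame correspondent (Sahlqvist): ∀x ∀y ∀z (Rxy ∧ Rxz → ∃w (Ryw ∧ Rzw)) — i.e. convergence.
(a): fails — Rw0w1 and Rw0w2 but w1 and w2 have no common successor.
(b): satisfies the condition.
(c): fails — Rts and Rts but s and s have no common successor.
Valid on: (b).

(b)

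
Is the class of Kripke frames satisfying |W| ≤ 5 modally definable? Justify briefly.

Any modally definable frame class is closed under disjoint unions.
Any modal formula valid on each of 6 disjoint one-world frames is valid on their disjoint union (validity is preserved under disjoint unions). Each one-world frame has |W|=1≤5, but the union has |W|=6.
So no modal formula (or set of formulas) defines exactly the |W|≤5 frames.

Not modally definable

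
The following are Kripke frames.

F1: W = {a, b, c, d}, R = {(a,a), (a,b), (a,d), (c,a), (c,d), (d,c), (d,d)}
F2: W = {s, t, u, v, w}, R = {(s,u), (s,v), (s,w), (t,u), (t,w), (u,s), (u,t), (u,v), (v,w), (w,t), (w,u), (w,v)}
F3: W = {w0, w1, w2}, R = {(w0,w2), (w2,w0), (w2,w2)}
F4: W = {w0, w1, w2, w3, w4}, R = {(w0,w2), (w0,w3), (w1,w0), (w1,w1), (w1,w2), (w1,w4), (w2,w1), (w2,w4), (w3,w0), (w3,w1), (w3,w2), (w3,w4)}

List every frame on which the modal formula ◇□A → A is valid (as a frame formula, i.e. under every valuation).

The schema corresponds to symmetry: ∀x ∀y (Rxy → Ryx).
F1: fails — Rab but not Rba.
F2: fails — Ruv but not Rvu.
F3: satisfies the condition.
F4: fails — Rw1w0 but not Rw0w1.

F3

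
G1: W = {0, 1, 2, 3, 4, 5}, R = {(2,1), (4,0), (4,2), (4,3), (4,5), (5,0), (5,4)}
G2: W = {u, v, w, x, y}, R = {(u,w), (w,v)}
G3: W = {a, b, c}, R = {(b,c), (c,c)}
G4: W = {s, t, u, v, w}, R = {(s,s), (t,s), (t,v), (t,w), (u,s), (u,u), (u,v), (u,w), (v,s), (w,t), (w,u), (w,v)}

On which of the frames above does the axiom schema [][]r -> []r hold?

G3

Frame correspondent (Sahlqvist): forall x forall y (Rxy -> exists z (Rxz & Rzy)) — i.e. density.
G1: fails — R45 but no z with R4z and Rz5.
G2: fails — Ruw but no z with Ruz and Rzw.
G3: holds.
G4: fails — Rwt but no z with Rwz and Rzt.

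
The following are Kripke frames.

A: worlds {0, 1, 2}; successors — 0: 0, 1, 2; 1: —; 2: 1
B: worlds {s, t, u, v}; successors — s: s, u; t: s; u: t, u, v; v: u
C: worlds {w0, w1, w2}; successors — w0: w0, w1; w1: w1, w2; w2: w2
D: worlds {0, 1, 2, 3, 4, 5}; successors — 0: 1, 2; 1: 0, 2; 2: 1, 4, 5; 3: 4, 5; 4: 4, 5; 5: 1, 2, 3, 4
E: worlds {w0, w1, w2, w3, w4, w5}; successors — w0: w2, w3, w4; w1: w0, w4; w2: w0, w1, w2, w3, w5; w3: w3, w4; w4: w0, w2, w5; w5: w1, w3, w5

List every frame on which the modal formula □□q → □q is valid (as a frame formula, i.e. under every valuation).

The schema corresponds to density: ∀x ∀y (Rxy → ∃z (Rxz ∧ Rzy)).
A: fails — R21 but no z with R2z and Rz1.
B: ✓.
C: ✓.
D: fails — R10 but no z with R1z and Rz0.
E: ✓.
Valid on: B, C, E.

B, C, E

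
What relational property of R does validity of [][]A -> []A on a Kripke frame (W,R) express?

Density

Suppose □□A→□A is valid. Take Rxy and set V(A)={w : xR²w}. Then □□A at x, so □A at x, so A at y, i.e. ∃z(Rxz∧Rzy).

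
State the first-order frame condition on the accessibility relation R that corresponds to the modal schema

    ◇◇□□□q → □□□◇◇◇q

∀x ∀y ∀z ((xR²y ∧ xR³z) → ∃w (yR³w ∧ zR³w))

This is a Sahlqvist (Geach-type) schema ◇^2□^3q → □^3◇^3q.
Minimal-valuation argument: fix x; take any y with xR^2y and any z with xR^3z. Set V(q) to the set of worlds R-reachable from y in exactly 3 steps. Then □^3q holds at y, so the antecedent holds at x; validity forces ◇^3q at z, giving a w with zR^3w and yR^3w.
First-order correspondent: ∀x ∀y ∀z ((xR²y ∧ xR³z) → ∃w (yR³w ∧ zR³w)).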